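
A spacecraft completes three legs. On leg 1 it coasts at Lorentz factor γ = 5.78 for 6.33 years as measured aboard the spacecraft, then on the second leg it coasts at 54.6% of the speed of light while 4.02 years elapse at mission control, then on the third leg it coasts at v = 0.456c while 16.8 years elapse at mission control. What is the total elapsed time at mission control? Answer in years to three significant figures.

Leg 1: γ = 5.78; Δt_1 = 5.780 × 6.33 = 36.59 years.
Leg 2: 4.02 years is already measured at mission control.
Leg 3: 16.8 years is already measured at mission control.
Total: 36.59 + 4.020 + 16.80 years.

Δt = 57.4 years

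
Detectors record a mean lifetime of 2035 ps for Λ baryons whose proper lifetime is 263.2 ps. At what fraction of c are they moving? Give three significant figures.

γ = Δt/τ₀ = 2035/263.2 = 7.732
β = √(1 − 1/γ²) = √(1 − 0.01673) = √0.9833

β = 0.992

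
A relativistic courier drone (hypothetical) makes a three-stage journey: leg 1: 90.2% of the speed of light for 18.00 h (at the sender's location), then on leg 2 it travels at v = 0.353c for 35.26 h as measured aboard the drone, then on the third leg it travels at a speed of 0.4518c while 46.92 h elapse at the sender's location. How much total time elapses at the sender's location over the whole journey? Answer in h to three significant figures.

Δt = 103 h

Leg 1: 18.00 h is already measured at the sender's location.
Leg 2: γ = 1/√(1 − 0.353²) = 1/√0.8754 = 1.069; Δt_2 = 1.069 × 35.26 = 37.69 h.
Leg 3: 46.92 h is already measured at the sender's location.
Total: 18.00 + 37.69 + 46.92 h.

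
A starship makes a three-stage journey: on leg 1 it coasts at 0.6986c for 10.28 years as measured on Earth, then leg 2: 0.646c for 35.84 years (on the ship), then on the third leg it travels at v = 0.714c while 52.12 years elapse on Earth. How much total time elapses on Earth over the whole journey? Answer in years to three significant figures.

Δt = 109 years

Leg 1: 10.28 years is already measured on Earth.
Leg 2: γ = 1/√(1 − 0.646²) = 1/√0.5827 = 1.310; Δt_2 = 1.310 × 35.84 = 46.95 years.
Leg 3: 52.12 years is already measured on Earth.
Total: 10.28 + 46.95 + 52.12 years.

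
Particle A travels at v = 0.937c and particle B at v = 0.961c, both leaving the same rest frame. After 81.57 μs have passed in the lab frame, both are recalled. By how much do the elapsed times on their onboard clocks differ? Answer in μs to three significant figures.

|τ_A − τ_B| = 5.94 μs

A: γ = 1/√(1 − 0.937²) = 1/√0.1220 = 2.863; τ_A = 81.57/2.863 = 28.49 μs.
B: γ = 1/√(1 − 0.961²) = 1/√0.07648 = 3.616; τ_B = 81.57/3.616 = 22.56 μs.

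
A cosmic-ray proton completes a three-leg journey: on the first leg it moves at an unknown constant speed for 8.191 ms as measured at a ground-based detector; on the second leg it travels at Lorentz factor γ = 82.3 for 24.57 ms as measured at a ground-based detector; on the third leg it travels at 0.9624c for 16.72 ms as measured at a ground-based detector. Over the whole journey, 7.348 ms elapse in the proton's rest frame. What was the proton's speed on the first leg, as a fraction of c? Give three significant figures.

Leg 1: speed unknown; τ_1 = 8.191/γ_1.
Leg 2: γ = 82.3; τ_2 = 24.57/82.30 = 0.2985 ms.
Leg 3: γ = 1/√(1 − 0.9624²) = 1/√0.07379 = 3.681; τ_3 = 16.72/3.681 = 4.542 ms.
Total proper time: τ_1 + 0.2985 + 4.542 = 7.348, so τ_1 = 7.348 − 4.840 = 2.508 ms.
γ_1 = 8.191/2.508 = 3.266; β = √(1 − 1/γ²) = √0.9063.

β = 0.952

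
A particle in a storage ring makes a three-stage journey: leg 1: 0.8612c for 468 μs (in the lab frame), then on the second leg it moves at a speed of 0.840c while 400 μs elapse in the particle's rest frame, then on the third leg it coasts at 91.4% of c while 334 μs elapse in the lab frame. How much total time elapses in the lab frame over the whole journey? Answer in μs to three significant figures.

Leg 1: 468 μs is already measured in the lab frame.
Leg 2: γ = 1/√(1 − 0.840²) = 1/√0.2944 = 1.843; Δt_2 = 1.843 × 400 = 737.2 μs.
Leg 3: 334 μs is already measured in the lab frame.
Total: 468.0 + 737.2 + 334.0 μs.

Δt = 1540 μs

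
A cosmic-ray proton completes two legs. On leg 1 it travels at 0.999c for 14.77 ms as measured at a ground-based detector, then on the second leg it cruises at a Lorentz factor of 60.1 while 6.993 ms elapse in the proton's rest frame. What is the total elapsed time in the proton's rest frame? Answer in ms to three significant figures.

τ = 7.65 ms

Leg 1: γ = 1/√(1 − 0.999²) = 1/√0.001999 = 22.37; τ_1 = 14.77/22.37 = 0.6604 ms.
Leg 2: 6.993 ms is already measured in the proton's rest frame.
Total: 0.6604 + 6.993 ms.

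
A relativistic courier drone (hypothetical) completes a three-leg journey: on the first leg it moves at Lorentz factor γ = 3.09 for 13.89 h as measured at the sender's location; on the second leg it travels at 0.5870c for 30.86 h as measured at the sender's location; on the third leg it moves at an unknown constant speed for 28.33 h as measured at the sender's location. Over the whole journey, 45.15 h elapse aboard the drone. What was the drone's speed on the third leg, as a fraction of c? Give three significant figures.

β = 0.833

Leg 1: γ = 3.09; τ_1 = 13.89/3.090 = 4.495 h.
Leg 2: γ = 1/√(1 − 0.5870²) = 1/√0.6554 = 1.235; τ_2 = 30.86/1.235 = 24.98 h.
Leg 3: speed unknown; τ_3 = 28.33/γ_3.
Total proper time: 4.495 + 24.98 + τ_3 = 45.15, so τ_3 = 45.15 − 29.48 = 15.67 h.
γ_3 = 28.33/15.67 = 1.808; β = √(1 − 1/γ²) = √0.6940.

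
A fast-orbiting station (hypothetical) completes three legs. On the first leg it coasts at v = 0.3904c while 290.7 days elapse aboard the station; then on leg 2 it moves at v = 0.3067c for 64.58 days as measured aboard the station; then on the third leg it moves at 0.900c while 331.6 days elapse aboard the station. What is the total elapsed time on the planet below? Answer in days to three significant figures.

Δt = 1140 days

Leg 1: γ = 1/√(1 − 0.3904²) = 1/√0.8476 = 1.086; Δt_1 = 1.086 × 290.7 = 315.8 days.
Leg 2: γ = 1/√(1 − 0.3067²) = 1/√0.9059 = 1.051; Δt_2 = 1.051 × 64.58 = 67.85 days.
Leg 3: γ = 1/√(1 − 0.900²) = 1/√0.1900 = 2.294; Δt_3 = 2.294 × 331.6 = 760.7 days.
Total: 315.8 + 67.85 + 760.7 days.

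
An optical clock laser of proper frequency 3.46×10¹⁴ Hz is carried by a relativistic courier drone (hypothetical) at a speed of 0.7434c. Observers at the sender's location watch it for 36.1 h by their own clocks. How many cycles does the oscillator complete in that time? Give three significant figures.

γ = 1/√(1 − 0.7434²) = 1/√0.4474 = 1.495
During 36.1 h of lab time, the oscillator's proper time advances by τ = Δt/γ = 36.1/1.495 = 24.15 h = 8.692×10⁴ s.
N = f × τ = 3.46×10¹⁴ × 8.692×10⁴ = 3.008×10¹⁹.

N = 3.01×10¹⁹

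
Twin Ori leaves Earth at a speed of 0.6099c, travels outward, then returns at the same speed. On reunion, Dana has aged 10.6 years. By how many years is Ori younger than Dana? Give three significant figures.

γ = 1/√(1 − 0.6099²) = 1/√0.6280 = 1.262
Ori's elapsed proper time: τ = 10.6/1.262 = 8.400 years.
Age gap = Δt − τ = 10.6 − 8.400 years.

Δt − τ = 2.20 years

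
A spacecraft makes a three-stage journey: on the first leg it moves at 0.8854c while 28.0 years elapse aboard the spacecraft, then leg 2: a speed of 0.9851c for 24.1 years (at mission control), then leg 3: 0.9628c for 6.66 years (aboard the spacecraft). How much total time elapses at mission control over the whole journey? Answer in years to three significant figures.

Δt = 109 years

Leg 1: γ = 1/√(1 − 0.8854²) = 1/√0.2161 = 2.151; Δt_1 = 2.151 × 28.0 = 60.24 years.
Leg 2: 24.1 years is already measured at mission control.
Leg 3: γ = 1/√(1 − 0.9628²) = 1/√0.07302 = 3.701; Δt_3 = 3.701 × 6.66 = 24.65 years.
Total: 60.24 + 24.10 + 24.65 years.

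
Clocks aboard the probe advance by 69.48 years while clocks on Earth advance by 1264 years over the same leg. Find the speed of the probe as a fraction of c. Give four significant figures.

The proper time is measured aboard the probe (both events occur at the probe's location); Δt is measured on Earth. γ = Δt/τ = 1264/69.48 = 18.19.
β = √(1 − 1/γ²) = √(1 − 0.003022) = √0.9970

β = 0.9985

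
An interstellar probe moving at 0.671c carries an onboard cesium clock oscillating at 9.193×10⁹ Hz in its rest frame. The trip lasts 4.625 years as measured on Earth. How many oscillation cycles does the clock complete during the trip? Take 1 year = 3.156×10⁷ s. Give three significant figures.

N = 9.95×10¹⁷

γ = 1/√(1 − 0.671²) = 1/√0.5498 = 1.349
The oscillator's own cycle count is N = f × τ where τ is the proper time aboard the probe. τ = Δt/γ = 4.625/1.349 = 3.429 years = 1.082×10⁸ s.
N = 9.193×10⁹ × 1.082×10⁸ = 9.949×10¹⁷.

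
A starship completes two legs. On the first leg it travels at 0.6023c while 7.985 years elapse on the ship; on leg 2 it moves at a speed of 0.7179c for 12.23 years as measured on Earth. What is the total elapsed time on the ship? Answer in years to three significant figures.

Leg 1: 7.985 years is already measured on the ship.
Leg 2: γ = 1/√(1 − 0.7179²) = 1/√0.4846 = 1.436; τ_2 = 12.23/1.436 = 8.514 years.
Total: 7.985 + 8.514 years.

τ = 16.5 years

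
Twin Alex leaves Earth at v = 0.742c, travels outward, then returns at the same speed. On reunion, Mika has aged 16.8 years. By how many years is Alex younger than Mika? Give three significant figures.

Δt − τ = 5.54 years

γ = 1/√(1 − 0.742²) = 1/√0.4494 = 1.492
Alex's elapsed proper time: τ = 16.8/1.492 = 11.26 years.
Age gap = Δt − τ = 16.8 − 11.26 years.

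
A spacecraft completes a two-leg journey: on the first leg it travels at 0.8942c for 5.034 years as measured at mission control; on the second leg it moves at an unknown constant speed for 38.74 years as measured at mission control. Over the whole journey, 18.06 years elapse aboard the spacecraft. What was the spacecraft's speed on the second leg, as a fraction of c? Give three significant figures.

β = 0.913

Leg 1: γ = 1/√(1 − 0.8942²) = 1/√0.2004 = 2.234; τ_1 = 5.034/2.234 = 2.254 years.
Leg 2: speed unknown; τ_2 = 38.74/γ_2.
Total proper time: 2.254 + τ_2 = 18.06, so τ_2 = 18.06 − 2.254 = 15.81 years.
γ_2 = 38.74/15.81 = 2.451; β = √(1 − 1/γ²) = √0.8335.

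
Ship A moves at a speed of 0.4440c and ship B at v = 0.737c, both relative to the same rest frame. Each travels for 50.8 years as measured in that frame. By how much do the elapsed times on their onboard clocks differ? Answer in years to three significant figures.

A: γ = 1/√(1 − 0.4440²) = 1/√0.8029 = 1.116; τ_A = 50.8/1.116 = 45.52 years.
B: γ = 1/√(1 − 0.737²) = 1/√0.4568 = 1.480; τ_B = 50.8/1.480 = 34.34 years.

|τ_A − τ_B| = 11.2 years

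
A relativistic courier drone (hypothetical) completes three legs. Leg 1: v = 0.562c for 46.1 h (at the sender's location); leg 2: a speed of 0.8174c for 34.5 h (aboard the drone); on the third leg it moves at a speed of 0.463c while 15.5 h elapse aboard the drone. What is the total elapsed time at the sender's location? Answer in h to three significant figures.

Leg 1: 46.1 h is already measured at the sender's location.
Leg 2: γ = 1/√(1 − 0.8174²) = 1/√0.3319 = 1.736; Δt_2 = 1.736 × 34.5 = 59.89 h.
Leg 3: γ = 1/√(1 − 0.463²) = 1/√0.7856 = 1.128; Δt_3 = 1.128 × 15.5 = 17.49 h.
Total: 46.10 + 59.89 + 17.49 h.

Δt = 123 h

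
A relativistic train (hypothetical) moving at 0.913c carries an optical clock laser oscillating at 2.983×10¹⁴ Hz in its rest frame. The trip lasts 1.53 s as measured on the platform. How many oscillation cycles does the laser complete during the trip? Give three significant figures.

γ = 1/√(1 − 0.913²) = 1/√0.1664 = 2.451
The oscillator's own cycle count is N = f × τ where τ is the proper time on the train. τ = Δt/γ = 1.53/2.451 = 0.6242 s = 6.242×10⁻¹ s.
N = 2.983×10¹⁴ × 6.242×10⁻¹ = 1.862×10¹⁴.

N = 1.86×10¹⁴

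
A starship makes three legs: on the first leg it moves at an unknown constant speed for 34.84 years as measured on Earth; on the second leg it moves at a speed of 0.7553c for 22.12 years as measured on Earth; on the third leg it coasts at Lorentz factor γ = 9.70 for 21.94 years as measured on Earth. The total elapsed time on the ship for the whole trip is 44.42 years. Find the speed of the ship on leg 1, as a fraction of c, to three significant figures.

β = 0.608

Leg 1: speed unknown; τ_1 = 34.84/γ_1.
Leg 2: γ = 1/√(1 − 0.7553²) = 1/√0.4295 = 1.526; τ_2 = 22.12/1.526 = 14.50 years.
Leg 3: γ = 9.70; τ_3 = 21.94/9.700 = 2.262 years.
Total proper time: τ_1 + 14.50 + 2.262 = 44.42, so τ_1 = 44.42 − 16.76 = 27.66 years.
γ_1 = 34.84/27.66 = 1.260; β = √(1 − 1/γ²) = √0.3696.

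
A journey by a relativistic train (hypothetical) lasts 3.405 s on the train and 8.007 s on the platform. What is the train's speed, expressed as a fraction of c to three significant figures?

v = 0.905c

The proper time is measured on the train (both events occur at the train's location); Δt is measured on the platform. γ = Δt/τ = 8.007/3.405 = 2.352.
β = √(1 − 1/γ²) = √(1 − 0.1808) = √0.8192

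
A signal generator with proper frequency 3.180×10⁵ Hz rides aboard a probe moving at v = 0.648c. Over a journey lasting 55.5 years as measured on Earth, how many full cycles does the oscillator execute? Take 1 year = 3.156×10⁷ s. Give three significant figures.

γ = 1/√(1 − 0.648²) = 1/√0.5801 = 1.313
The oscillator's own cycle count is N = f × τ where τ is the proper time aboard the probe. τ = Δt/γ = 55.5/1.313 = 42.27 years = 1.334×10⁹ s.
N = 3.180×10⁵ × 1.334×10⁹ = 4.242×10¹⁴.

N = 4.24×10¹⁴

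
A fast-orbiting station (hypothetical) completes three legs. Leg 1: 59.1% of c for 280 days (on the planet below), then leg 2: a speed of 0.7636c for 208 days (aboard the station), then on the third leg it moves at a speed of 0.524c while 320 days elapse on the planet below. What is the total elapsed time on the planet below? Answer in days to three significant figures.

Leg 1: 280 days is already measured on the planet below.
Leg 2: γ = 1/√(1 − 0.7636²) = 1/√0.4169 = 1.549; Δt_2 = 1.549 × 208 = 322.1 days.
Leg 3: 320 days is already measured on the planet below.
Total: 280.0 + 322.1 + 320.0 days.

Δt = 922 days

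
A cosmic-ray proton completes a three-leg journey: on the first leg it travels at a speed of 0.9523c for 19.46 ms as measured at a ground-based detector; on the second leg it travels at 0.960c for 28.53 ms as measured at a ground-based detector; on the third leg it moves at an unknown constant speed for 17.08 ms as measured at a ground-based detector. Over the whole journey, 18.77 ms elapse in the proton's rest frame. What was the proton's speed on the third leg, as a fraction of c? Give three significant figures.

β = 0.959

Leg 1: γ = 1/√(1 − 0.9523²) = 1/√0.09312 = 3.277; τ_1 = 19.46/3.277 = 5.938 ms.
Leg 2: γ = 1/√(1 − 0.960²) = 25/7 ≈ 3.571; τ_2 = 28.53/3.571 = 7.988 ms.
Leg 3: speed unknown; τ_3 = 17.08/γ_3.
Total proper time: 5.938 + 7.988 + τ_3 = 18.77, so τ_3 = 18.77 − 13.93 = 4.843 ms.
γ_3 = 17.08/4.843 = 3.527; β = √(1 − 1/γ²) = √0.9196.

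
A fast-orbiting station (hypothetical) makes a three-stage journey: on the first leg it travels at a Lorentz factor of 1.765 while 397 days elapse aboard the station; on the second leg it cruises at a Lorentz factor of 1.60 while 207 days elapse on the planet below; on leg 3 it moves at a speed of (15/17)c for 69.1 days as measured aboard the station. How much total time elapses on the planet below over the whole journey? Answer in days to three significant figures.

Leg 1: γ = 1.765; Δt_1 = 1.765 × 397 = 700.7 days.
Leg 2: 207 days is already measured on the planet below.
Leg 3: γ = 1/√(1 − (15/17)²) = 17/8 = 2.125; Δt_3 = 2.125 × 69.1 = 146.8 days.
Total: 700.7 + 207.0 + 146.8 days.

Δt = 1050 days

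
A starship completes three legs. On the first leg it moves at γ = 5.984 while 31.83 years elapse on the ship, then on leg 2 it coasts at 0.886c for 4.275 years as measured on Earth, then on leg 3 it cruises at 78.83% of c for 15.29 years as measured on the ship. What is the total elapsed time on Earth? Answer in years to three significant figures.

Leg 1: γ = 5.984; Δt_1 = 5.984 × 31.83 = 190.5 years.
Leg 2: 4.275 years is already measured on Earth.
Leg 3: β = 0.7883; γ = 1/√(1 − 0.7883²) = 1/√0.3786 = 1.625; Δt_3 = 1.625 × 15.29 = 24.85 years.
Total: 190.5 + 4.275 + 24.85 years.

Δt = 220 years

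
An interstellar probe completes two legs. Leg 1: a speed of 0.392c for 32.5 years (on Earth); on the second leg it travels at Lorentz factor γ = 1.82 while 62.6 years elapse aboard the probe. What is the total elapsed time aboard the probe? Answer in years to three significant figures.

Leg 1: γ = 1/√(1 − 0.392²) = 1/√0.8463 = 1.087; τ_1 = 32.5/1.087 = 29.90 years.
Leg 2: 62.6 years is already measured aboard the probe.
Total: 29.90 + 62.60 years.

τ = 92.5 years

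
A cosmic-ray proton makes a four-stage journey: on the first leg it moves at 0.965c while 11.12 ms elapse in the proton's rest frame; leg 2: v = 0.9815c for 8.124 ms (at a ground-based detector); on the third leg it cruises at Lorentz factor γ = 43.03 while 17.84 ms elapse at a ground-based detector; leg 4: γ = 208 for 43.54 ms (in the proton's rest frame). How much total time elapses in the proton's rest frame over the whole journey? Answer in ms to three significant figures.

τ = 56.6 ms

Leg 1: 11.12 ms is already measured in the proton's rest frame.
Leg 2: γ = 1/√(1 − 0.9815²) = 1/√0.03666 = 5.223; τ_2 = 8.124/5.223 = 1.555 ms.
Leg 3: γ = 43.03; τ_3 = 17.84/43.03 = 0.4146 ms.
Leg 4: 43.54 ms is already measured in the proton's rest frame.
Total: 11.12 + 1.555 + 0.4146 + 43.54 ms.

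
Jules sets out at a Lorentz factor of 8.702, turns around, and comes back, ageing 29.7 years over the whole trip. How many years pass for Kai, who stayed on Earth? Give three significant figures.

γ = 8.702
Earth-frame duration is the dilated interval: Δt = γτ = 8.702 × 29.7 years.

Δt = 258 years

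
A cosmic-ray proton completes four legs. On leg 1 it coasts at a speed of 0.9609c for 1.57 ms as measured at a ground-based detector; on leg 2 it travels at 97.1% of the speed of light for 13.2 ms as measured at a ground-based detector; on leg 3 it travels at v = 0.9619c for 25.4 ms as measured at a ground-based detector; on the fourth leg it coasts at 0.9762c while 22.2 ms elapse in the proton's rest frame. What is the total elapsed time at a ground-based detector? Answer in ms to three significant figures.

Leg 1: 1.57 ms is already measured at a ground-based detector.
Leg 2: 13.2 ms is already measured at a ground-based detector.
Leg 3: 25.4 ms is already measured at a ground-based detector.
Leg 4: γ = 1/√(1 − 0.9762²) = 1/√0.04703 = 4.611; Δt_4 = 4.611 × 22.2 = 102.4 ms.
Total: 1.570 + 13.20 + 25.40 + 102.4 ms.

Δt = 143 ms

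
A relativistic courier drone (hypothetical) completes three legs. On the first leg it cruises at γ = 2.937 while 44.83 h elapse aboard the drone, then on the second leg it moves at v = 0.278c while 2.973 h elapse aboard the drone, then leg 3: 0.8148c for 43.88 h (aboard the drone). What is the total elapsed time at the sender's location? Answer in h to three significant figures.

Leg 1: γ = 2.937; Δt_1 = 2.937 × 44.83 = 131.7 h.
Leg 2: γ = 1/√(1 − 0.278²) = 1/√0.9227 = 1.041; Δt_2 = 1.041 × 2.973 = 3.095 h.
Leg 3: γ = 1/√(1 − 0.8148²) = 1/√0.3361 = 1.725; Δt_3 = 1.725 × 43.88 = 75.69 h.
Total: 131.7 + 3.095 + 75.69 h.

Δt = 210 h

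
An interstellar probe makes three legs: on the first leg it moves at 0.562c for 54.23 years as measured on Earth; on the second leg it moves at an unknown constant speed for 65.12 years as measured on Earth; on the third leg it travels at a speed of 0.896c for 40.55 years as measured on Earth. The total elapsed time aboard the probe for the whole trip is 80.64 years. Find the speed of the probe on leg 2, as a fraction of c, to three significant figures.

β = 0.962

Leg 1: γ = 1/√(1 − 0.562²) = 1/√0.6842 = 1.209; τ_1 = 54.23/1.209 = 44.86 years.
Leg 2: speed unknown; τ_2 = 65.12/γ_2.
Leg 3: γ = 1/√(1 − 0.896²) = 1/√0.1972 = 2.252; τ_3 = 40.55/2.252 = 18.01 years.
Total proper time: 44.86 + τ_2 + 18.01 = 80.64, so τ_2 = 80.64 − 62.86 = 17.78 years.
γ_2 = 65.12/17.78 = 3.663; β = √(1 − 1/γ²) = √0.9255.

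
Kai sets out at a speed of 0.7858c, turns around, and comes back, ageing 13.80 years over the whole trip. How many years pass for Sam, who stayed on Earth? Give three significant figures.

Δt = 22.3 years

γ = 1/√(1 − 0.7858²) = 1/√0.3825 = 1.617
Earth-frame duration is the dilated interval: Δt = γτ = 1.617 × 13.80 years.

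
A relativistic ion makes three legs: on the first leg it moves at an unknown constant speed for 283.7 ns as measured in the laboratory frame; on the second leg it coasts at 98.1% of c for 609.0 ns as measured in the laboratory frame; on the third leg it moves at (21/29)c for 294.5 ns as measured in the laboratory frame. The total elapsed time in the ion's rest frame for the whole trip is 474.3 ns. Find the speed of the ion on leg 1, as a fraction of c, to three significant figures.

Leg 1: speed unknown; τ_1 = 283.7/γ_1.
Leg 2: β = 0.981; γ = 1/√(1 − 0.981²) = 1/√0.03764 = 5.154; τ_2 = 609.0/5.154 = 118.2 ns.
Leg 3: γ = 1/√(1 − (21/29)²) = 29/20 = 1.450; τ_3 = 294.5/1.450 = 203.1 ns.
Total proper time: τ_1 + 118.2 + 203.1 = 474.3, so τ_1 = 474.3 − 321.3 = 153.0 ns.
γ_1 = 283.7/153.0 = 1.854; β = √(1 − 1/γ²) = √0.7090.

β = 0.842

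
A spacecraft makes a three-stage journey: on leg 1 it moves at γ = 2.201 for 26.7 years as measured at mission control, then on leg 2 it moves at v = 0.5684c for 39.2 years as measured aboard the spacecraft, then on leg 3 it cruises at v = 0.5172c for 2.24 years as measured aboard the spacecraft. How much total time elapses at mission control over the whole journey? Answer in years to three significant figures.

Δt = 77.0 years

Leg 1: 26.7 years is already measured at mission control.
Leg 2: γ = 1/√(1 − 0.5684²) = 1/√0.6769 = 1.215; Δt_2 = 1.215 × 39.2 = 47.64 years.
Leg 3: γ = 1/√(1 − 0.5172²) = 1/√0.7325 = 1.168; Δt_3 = 1.168 × 2.24 = 2.617 years.
Total: 26.70 + 47.64 + 2.617 years.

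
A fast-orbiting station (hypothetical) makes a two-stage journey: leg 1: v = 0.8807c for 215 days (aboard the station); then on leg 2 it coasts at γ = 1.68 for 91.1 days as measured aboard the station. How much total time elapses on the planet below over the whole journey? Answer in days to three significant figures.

Leg 1: γ = 1/√(1 − 0.8807²) = 1/√0.2244 = 2.111; Δt_1 = 2.111 × 215 = 453.9 days.
Leg 2: γ = 1.68; Δt_2 = 1.680 × 91.1 = 153.0 days.
Total: 453.9 + 153.0 days.

Δt = 607 days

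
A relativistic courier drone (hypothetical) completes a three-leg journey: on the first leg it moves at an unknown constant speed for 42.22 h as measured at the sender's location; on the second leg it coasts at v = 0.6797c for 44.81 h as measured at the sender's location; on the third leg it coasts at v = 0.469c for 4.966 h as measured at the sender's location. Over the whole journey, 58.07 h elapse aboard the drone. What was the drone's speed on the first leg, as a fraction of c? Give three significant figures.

β = 0.870

Leg 1: speed unknown; τ_1 = 42.22/γ_1.
Leg 2: γ = 1/√(1 − 0.6797²) = 1/√0.5380 = 1.363; τ_2 = 44.81/1.363 = 32.87 h.
Leg 3: γ = 1/√(1 − 0.469²) = 1/√0.7800 = 1.132; τ_3 = 4.966/1.132 = 4.386 h.
Total proper time: τ_1 + 32.87 + 4.386 = 58.07, so τ_1 = 58.07 − 37.25 = 20.82 h.
γ_1 = 42.22/20.82 = 2.028; β = √(1 − 1/γ²) = √0.7569.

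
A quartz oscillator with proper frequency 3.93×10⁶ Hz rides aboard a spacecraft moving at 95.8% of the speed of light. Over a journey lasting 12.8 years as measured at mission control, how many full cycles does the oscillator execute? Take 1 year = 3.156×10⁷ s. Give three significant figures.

N = 4.55×10¹⁴

β = 0.958; γ = 1/√(1 − 0.958²) = 1/√0.08224 = 3.487
The oscillator's own cycle count is N = f × τ where τ is the proper time aboard the spacecraft. τ = Δt/γ = 12.8/3.487 = 3.671 years = 1.158×10⁸ s.
N = 3.93×10⁶ × 1.158×10⁸ = 4.553×10¹⁴.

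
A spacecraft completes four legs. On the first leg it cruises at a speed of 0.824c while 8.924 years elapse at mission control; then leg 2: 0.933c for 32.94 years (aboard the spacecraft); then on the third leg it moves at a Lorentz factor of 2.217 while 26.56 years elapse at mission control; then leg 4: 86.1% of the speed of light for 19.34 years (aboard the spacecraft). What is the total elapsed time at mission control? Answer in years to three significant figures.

Leg 1: 8.924 years is already measured at mission control.
Leg 2: γ = 1/√(1 − 0.933²) = 1/√0.1295 = 2.779; Δt_2 = 2.779 × 32.94 = 91.53 years.
Leg 3: 26.56 years is already measured at mission control.
Leg 4: β = 0.861; γ = 1/√(1 − 0.861²) = 1/√0.2587 = 1.966; Δt_4 = 1.966 × 19.34 = 38.03 years.
Total: 8.924 + 91.53 + 26.56 + 38.03 years.

Δt = 165 years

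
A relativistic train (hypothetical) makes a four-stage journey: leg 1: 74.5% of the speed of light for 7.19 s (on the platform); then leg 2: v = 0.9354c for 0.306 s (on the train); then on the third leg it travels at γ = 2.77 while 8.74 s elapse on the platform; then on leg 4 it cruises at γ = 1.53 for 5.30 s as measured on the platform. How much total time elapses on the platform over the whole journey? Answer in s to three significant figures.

Δt = 22.1 s

Leg 1: 7.19 s is already measured on the platform.
Leg 2: γ = 1/√(1 − 0.9354²) = 1/√0.1250 = 2.828; Δt_2 = 2.828 × 0.306 = 0.8654 s.
Leg 3: 8.74 s is already measured on the platform.
Leg 4: 5.30 s is already measured on the platform.
Total: 7.190 + 0.8654 + 8.740 + 5.300 s.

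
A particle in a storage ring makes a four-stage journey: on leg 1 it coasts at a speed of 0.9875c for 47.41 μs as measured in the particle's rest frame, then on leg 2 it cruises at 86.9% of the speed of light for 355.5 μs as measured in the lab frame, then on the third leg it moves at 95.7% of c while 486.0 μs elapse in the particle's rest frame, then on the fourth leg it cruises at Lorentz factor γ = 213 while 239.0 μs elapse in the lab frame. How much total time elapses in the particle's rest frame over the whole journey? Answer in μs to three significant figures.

Leg 1: 47.41 μs is already measured in the particle's rest frame.
Leg 2: β = 0.869; γ = 1/√(1 − 0.869²) = 1/√0.2448 = 2.021; τ_2 = 355.5/2.021 = 175.9 μs.
Leg 3: 486.0 μs is already measured in the particle's rest frame.
Leg 4: γ = 213; τ_4 = 239.0/213.0 = 1.122 μs.
Total: 47.41 + 175.9 + 486.0 + 1.122 μs.

τ = 710 μs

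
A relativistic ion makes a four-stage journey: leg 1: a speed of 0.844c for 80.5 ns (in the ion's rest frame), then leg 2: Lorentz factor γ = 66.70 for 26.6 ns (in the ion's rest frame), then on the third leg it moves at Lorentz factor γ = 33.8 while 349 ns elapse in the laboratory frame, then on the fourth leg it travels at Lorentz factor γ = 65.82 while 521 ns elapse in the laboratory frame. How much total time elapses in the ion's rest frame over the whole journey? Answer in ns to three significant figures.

τ = 125 ns

Leg 1: 80.5 ns is already measured in the ion's rest frame.
Leg 2: 26.6 ns is already measured in the ion's rest frame.
Leg 3: γ = 33.8; τ_3 = 349/33.80 = 10.33 ns.
Leg 4: γ = 65.82; τ_4 = 521/65.82 = 7.916 ns.
Total: 80.50 + 26.60 + 10.33 + 7.916 ns.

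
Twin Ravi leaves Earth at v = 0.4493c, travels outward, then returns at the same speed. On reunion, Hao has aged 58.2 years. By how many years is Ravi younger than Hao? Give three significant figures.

γ = 1/√(1 − 0.4493²) = 1/√0.7981 = 1.119
Ravi's elapsed proper time: τ = 58.2/1.119 = 51.99 years.
Age gap = Δt − τ = 58.2 − 51.99 years.

Δt − τ = 6.21 years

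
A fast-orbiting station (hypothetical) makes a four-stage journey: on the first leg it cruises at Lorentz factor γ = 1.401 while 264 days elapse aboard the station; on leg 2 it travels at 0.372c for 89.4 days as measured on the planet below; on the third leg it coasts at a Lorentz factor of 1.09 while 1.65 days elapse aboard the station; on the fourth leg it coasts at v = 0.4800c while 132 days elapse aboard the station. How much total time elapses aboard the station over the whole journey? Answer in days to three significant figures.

Leg 1: 264 days is already measured aboard the station.
Leg 2: γ = 1/√(1 − 0.372²) = 1/√0.8616 = 1.077; τ_2 = 89.4/1.077 = 82.98 days.
Leg 3: 1.65 days is already measured aboard the station.
Leg 4: 132 days is already measured aboard the station.
Total: 264.0 + 82.98 + 1.650 + 132.0 days.

τ = 481 days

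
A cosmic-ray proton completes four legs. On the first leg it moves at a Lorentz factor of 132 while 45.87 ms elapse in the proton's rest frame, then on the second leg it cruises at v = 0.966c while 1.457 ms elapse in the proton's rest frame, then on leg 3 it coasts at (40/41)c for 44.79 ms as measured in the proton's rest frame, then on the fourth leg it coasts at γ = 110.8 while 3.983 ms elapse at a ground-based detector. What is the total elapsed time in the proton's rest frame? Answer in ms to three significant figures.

τ = 92.2 ms

Leg 1: 45.87 ms is already measured in the proton's rest frame.
Leg 2: 1.457 ms is already measured in the proton's rest frame.
Leg 3: 44.79 ms is already measured in the proton's rest frame.
Leg 4: γ = 110.8; τ_4 = 3.983/110.8 = 0.03595 ms.
Total: 45.87 + 1.457 + 44.79 + 0.03595 ms.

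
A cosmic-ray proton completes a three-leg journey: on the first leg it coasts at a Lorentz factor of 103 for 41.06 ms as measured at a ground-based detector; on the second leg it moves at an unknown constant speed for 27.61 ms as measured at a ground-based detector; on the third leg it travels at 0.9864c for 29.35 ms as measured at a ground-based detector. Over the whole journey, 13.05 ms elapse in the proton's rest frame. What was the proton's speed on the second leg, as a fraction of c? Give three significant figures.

β = 0.959

Leg 1: γ = 103; τ_1 = 41.06/103.0 = 0.3986 ms.
Leg 2: speed unknown; τ_2 = 27.61/γ_2.
Leg 3: γ = 1/√(1 − 0.9864²) = 1/√0.02702 = 6.084; τ_3 = 29.35/6.084 = 4.824 ms.
Total proper time: 0.3986 + τ_2 + 4.824 = 13.05, so τ_2 = 13.05 − 5.223 = 7.827 ms.
γ_2 = 27.61/7.827 = 3.527; β = √(1 − 1/γ²) = √0.9196.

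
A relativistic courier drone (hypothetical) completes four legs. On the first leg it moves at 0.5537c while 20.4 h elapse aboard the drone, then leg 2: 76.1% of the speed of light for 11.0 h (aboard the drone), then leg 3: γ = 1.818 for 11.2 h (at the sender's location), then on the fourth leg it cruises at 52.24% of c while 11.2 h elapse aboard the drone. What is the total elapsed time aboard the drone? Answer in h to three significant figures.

τ = 48.8 h

Leg 1: 20.4 h is already measured aboard the drone.
Leg 2: 11.0 h is already measured aboard the drone.
Leg 3: γ = 1.818; τ_3 = 11.2/1.818 = 6.161 h.
Leg 4: 11.2 h is already measured aboard the drone.
Total: 20.40 + 11.00 + 6.161 + 11.20 h.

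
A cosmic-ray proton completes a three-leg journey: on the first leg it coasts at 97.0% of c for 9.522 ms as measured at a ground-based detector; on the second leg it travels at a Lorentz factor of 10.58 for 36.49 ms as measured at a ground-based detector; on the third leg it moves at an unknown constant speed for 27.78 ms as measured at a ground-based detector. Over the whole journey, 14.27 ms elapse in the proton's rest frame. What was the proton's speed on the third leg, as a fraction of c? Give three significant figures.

β = 0.952

Leg 1: β = 0.970; γ = 1/√(1 − 0.970²) = 1/√0.05910 = 4.113; τ_1 = 9.522/4.113 = 2.315 ms.
Leg 2: γ = 10.58; τ_2 = 36.49/10.58 = 3.449 ms.
Leg 3: speed unknown; τ_3 = 27.78/γ_3.
Total proper time: 2.315 + 3.449 + τ_3 = 14.27, so τ_3 = 14.27 − 5.764 = 8.506 ms.
γ_3 = 27.78/8.506 = 3.266; β = √(1 − 1/γ²) = √0.9062.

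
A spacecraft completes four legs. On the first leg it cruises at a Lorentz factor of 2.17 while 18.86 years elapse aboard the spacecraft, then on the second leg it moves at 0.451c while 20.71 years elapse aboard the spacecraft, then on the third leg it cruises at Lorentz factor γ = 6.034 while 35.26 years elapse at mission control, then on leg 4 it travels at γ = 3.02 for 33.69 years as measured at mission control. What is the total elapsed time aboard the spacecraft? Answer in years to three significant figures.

Leg 1: 18.86 years is already measured aboard the spacecraft.
Leg 2: 20.71 years is already measured aboard the spacecraft.
Leg 3: γ = 6.034; τ_3 = 35.26/6.034 = 5.844 years.
Leg 4: γ = 3.02; τ_4 = 33.69/3.020 = 11.16 years.
Total: 18.86 + 20.71 + 5.844 + 11.16 years.

τ = 56.6 years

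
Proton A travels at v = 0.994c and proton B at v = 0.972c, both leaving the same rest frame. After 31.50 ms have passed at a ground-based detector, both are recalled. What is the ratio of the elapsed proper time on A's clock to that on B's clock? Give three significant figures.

τ_A/τ_B = 0.465

A: γ = 1/√(1 − 0.994²) = 1/√0.01196 = 9.142. B: γ = 1/√(1 − 0.972²) = 1/√0.05522 = 4.256.
τ_A/τ_B = γ_B/γ_A = 4.256/9.142 = 0.4655, so τ_A/τ_B = 0.4655.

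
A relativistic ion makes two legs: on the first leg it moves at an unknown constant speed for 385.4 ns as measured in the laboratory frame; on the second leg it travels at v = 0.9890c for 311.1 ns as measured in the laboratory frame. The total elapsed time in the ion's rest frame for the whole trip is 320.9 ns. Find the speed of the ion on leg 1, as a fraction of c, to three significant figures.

Leg 1: speed unknown; τ_1 = 385.4/γ_1.
Leg 2: γ = 1/√(1 − 0.9890²) = 1/√0.02188 = 6.761; τ_2 = 311.1/6.761 = 46.02 ns.
Total proper time: τ_1 + 46.02 = 320.9, so τ_1 = 320.9 − 46.02 = 274.9 ns.
γ_1 = 385.4/274.9 = 1.402; β = √(1 − 1/γ²) = √0.4913.

β = 0.701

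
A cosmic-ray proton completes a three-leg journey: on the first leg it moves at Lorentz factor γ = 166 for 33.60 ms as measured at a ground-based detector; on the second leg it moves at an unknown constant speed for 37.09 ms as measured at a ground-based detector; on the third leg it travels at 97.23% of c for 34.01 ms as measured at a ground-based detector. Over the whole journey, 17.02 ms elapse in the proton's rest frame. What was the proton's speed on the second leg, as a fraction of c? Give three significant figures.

Leg 1: γ = 166; τ_1 = 33.60/166.0 = 0.2024 ms.
Leg 2: speed unknown; τ_2 = 37.09/γ_2.
Leg 3: β = 0.9723; γ = 1/√(1 − 0.9723²) = 1/√0.05463 = 4.278; τ_3 = 34.01/4.278 = 7.949 ms.
Total proper time: 0.2024 + τ_2 + 7.949 = 17.02, so τ_2 = 17.02 − 8.152 = 8.868 ms.
γ_2 = 37.09/8.868 = 4.182; β = √(1 − 1/γ²) = √0.9428.

β = 0.971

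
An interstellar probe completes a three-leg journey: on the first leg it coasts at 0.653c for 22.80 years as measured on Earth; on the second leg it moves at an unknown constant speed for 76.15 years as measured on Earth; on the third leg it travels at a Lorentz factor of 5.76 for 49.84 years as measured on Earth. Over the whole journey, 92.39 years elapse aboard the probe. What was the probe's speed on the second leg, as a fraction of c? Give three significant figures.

Leg 1: γ = 1/√(1 − 0.653²) = 1/√0.5736 = 1.320; τ_1 = 22.80/1.320 = 17.27 years.
Leg 2: speed unknown; τ_2 = 76.15/γ_2.
Leg 3: γ = 5.76; τ_3 = 49.84/5.760 = 8.653 years.
Total proper time: 17.27 + τ_2 + 8.653 = 92.39, so τ_2 = 92.39 − 25.92 = 66.47 years.
γ_2 = 76.15/66.47 = 1.146; β = √(1 − 1/γ²) = √0.2381.

β = 0.488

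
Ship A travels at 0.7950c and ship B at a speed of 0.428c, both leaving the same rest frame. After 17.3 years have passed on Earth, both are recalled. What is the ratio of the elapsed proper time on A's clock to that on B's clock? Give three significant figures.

τ_A/τ_B = 0.671

A: γ = 1/√(1 − 0.7950²) = 1/√0.3680 = 1.649. B: γ = 1/√(1 − 0.428²) = 1/√0.8168 = 1.106.
τ_A/τ_B = γ_B/γ_A = 1.106/1.649 = 0.6712, so τ_A/τ_B = 0.6712.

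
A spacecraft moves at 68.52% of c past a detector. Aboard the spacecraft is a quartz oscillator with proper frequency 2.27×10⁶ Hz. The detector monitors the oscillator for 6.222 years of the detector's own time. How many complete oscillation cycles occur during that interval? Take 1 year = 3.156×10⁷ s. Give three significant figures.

N = 3.25×10¹⁴

β = 0.6852; γ = 1/√(1 − 0.6852²) = 1/√0.5305 = 1.373
During 6.222 years of lab time, the oscillator's proper time advances by τ = Δt/γ = 6.222/1.373 = 4.532 years = 1.430×10⁸ s.
N = f × τ = 2.27×10⁶ × 1.430×10⁸ = 3.247×10¹⁴.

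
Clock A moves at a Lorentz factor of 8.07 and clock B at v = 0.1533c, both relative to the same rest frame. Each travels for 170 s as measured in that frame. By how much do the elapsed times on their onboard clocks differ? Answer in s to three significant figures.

A: γ = 8.07; τ_A = 170/8.070 = 21.07 s.
B: γ = 1/√(1 − 0.1533²) = 1/√0.9765 = 1.012; τ_B = 170/1.012 = 168.0 s.

|τ_A − τ_B| = 147 s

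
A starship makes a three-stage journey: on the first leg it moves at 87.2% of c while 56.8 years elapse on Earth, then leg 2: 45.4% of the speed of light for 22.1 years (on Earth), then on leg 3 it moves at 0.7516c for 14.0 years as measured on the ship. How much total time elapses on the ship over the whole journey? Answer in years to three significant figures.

Leg 1: β = 0.872; γ = 1/√(1 − 0.872²) = 1/√0.2396 = 2.043; τ_1 = 56.8/2.043 = 27.80 years.
Leg 2: β = 0.454; γ = 1/√(1 − 0.454²) = 1/√0.7939 = 1.122; τ_2 = 22.1/1.122 = 19.69 years.
Leg 3: 14.0 years is already measured on the ship.
Total: 27.80 + 19.69 + 14.00 years.

τ = 61.5 years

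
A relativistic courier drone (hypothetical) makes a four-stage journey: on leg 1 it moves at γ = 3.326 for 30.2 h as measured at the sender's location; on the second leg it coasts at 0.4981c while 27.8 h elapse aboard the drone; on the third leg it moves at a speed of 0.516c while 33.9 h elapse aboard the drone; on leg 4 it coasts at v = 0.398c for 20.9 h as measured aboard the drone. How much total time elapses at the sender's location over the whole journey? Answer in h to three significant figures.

Leg 1: 30.2 h is already measured at the sender's location.
Leg 2: γ = 1/√(1 − 0.4981²) = 1/√0.7519 = 1.153; Δt_2 = 1.153 × 27.8 = 32.06 h.
Leg 3: γ = 1/√(1 − 0.516²) = 1/√0.7337 = 1.167; Δt_3 = 1.167 × 33.9 = 39.58 h.
Leg 4: γ = 1/√(1 − 0.398²) = 1/√0.8416 = 1.090; Δt_4 = 1.090 × 20.9 = 22.78 h.
Total: 30.20 + 32.06 + 39.58 + 22.78 h.

Δt = 125 h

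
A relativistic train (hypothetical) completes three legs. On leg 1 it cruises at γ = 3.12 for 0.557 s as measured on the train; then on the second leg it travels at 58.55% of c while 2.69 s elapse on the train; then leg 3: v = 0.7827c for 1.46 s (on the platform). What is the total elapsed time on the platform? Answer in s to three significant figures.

Leg 1: γ = 3.12; Δt_1 = 3.120 × 0.557 = 1.738 s.
Leg 2: β = 0.5855; γ = 1/√(1 − 0.5855²) = 1/√0.6572 = 1.234; Δt_2 = 1.234 × 2.69 = 3.318 s.
Leg 3: 1.46 s is already measured on the platform.
Total: 1.738 + 3.318 + 1.460 s.

Δt = 6.52 s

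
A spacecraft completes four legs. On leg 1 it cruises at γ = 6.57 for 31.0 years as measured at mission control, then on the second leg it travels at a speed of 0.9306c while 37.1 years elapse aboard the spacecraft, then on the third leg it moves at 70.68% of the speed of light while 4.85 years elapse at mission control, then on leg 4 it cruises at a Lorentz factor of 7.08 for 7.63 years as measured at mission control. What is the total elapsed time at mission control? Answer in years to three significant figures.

Δt = 145 years

Leg 1: 31.0 years is already measured at mission control.
Leg 2: γ = 1/√(1 − 0.9306²) = 1/√0.1340 = 2.732; Δt_2 = 2.732 × 37.1 = 101.4 years.
Leg 3: 4.85 years is already measured at mission control.
Leg 4: 7.63 years is already measured at mission control.
Total: 31.00 + 101.4 + 4.850 + 7.630 years.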